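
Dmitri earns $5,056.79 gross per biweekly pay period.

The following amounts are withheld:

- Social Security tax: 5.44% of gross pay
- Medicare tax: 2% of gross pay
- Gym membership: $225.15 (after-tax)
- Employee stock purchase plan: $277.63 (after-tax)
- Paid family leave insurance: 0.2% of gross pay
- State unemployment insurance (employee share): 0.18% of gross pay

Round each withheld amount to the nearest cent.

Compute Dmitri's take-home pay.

$4,158.57

Paid family leave insurance: $5,056.79 × 0.002 = $10.11
Social Security tax: $5,056.79 × 0.0544 = $275.09
Medicare tax: $5,056.79 × 0.02 = $101.14
State unemployment insurance (employee share): $5,056.79 × 0.0018 = $9.10
Employee stock purchase plan: $277.63
Gym membership: $225.15
Total deductions = $10.11 + $275.09 + $101.14 + $9.10 + $277.63 + $225.15 = $898.22
Net pay = $5,056.79 − $898.22 = $4,158.57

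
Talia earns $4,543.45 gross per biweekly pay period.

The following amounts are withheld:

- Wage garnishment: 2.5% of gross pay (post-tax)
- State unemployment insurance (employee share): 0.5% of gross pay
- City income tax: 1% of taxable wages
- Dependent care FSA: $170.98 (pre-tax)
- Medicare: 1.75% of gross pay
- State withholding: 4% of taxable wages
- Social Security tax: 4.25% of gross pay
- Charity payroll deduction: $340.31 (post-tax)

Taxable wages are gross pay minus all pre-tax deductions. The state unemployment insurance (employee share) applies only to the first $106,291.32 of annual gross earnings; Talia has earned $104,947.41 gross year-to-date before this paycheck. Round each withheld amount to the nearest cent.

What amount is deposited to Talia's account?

Dependent care FSA: $170.98
Taxable wages = $4,543.45 − $170.98 = $4,372.47
City income tax: $4,372.47 × 0.01 = $43.72
State withholding: $4,372.47 × 0.04 = $174.90
Social Security tax: $4,543.45 × 0.0425 = $193.10
State unemployment insurance (employee share): only $106,291.32 − $104,947.41 = $1,343.91 of this check is subject → $1,343.91 × 0.005 = $6.72
Medicare: $4,543.45 × 0.0175 = $79.51
Charity payroll deduction: $340.31
Wage garnishment: $4,543.45 × 0.025 = $113.59
Total deductions = $170.98 + $43.72 + $174.90 + $193.10 + $6.72 + $79.51 + $340.31 + $113.59 = $1,122.83
Net pay = $4,543.45 − $1,122.83 = $3,420.62

$3,420.62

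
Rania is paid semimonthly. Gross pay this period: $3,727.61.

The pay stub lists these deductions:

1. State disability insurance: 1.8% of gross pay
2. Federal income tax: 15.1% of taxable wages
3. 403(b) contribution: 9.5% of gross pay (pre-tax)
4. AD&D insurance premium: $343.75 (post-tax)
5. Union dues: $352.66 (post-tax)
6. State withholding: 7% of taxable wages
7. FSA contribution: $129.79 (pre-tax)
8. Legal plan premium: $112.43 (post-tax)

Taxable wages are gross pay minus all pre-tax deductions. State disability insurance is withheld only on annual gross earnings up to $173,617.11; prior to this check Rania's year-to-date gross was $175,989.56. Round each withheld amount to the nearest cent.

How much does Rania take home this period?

$1,718.00

FSA contribution: $129.79
403(b) contribution: $3,727.61 × 0.095 = $354.12
Pre-tax total = $129.79 + $354.12 = $483.91
Taxable wages = $3,727.61 − $483.91 = $3,243.70
Federal income tax: $3,243.70 × 0.151 = $489.80
State withholding: $3,243.70 × 0.07 = $227.06
State disability insurance: annual cap $173,617.11 already reached (YTD $175,989.56), so $0.00
Legal plan premium: $112.43
Union dues: $352.66
AD&D insurance premium: $343.75
Total deductions = $129.79 + $354.12 + $489.80 + $227.06 + $0.00 + $112.43 + $352.66 + $343.75 = $2,009.61
Net pay = $3,727.61 − $2,009.61 = $1,718.00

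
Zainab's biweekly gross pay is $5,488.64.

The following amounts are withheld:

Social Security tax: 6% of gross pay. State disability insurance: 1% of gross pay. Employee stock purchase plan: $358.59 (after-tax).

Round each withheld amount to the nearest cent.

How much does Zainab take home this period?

$4,745.84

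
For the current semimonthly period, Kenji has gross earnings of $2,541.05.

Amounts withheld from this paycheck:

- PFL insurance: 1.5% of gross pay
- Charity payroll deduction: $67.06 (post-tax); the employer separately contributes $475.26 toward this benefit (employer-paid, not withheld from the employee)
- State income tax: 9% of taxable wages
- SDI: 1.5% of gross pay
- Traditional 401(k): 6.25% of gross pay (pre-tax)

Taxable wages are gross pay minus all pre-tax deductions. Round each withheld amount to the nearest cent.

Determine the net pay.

Traditional 401(k): $2,541.05 × 0.0625 = $158.82
Taxable wages = $2,541.05 − $158.82 = $2,382.23
State income tax: $2,382.23 × 0.09 = $214.40
PFL insurance: $2,541.05 × 0.015 = $38.12
SDI: $2,541.05 × 0.015 = $38.12
Charity payroll deduction: $67.06
(Employer's $475.26 toward charity payroll deduction is not withheld from the employee.)
Total deductions = $158.82 + $214.40 + $38.12 + $38.12 + $67.06 = $516.52
Net pay = $2,541.05 − $516.52 = $2,024.53

$2,024.53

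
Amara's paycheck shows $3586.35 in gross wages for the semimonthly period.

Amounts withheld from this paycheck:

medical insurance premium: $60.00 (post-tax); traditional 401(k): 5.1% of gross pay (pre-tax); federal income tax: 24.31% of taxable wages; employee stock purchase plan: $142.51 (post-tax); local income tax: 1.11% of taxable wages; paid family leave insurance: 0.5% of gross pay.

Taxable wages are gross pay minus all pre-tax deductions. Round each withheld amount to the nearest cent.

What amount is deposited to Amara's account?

Traditional 401(k): $3586.35 × 0.051 = $182.90
Taxable wages = $3586.35 − $182.90 = $3403.45
Local income tax: $3403.45 × 0.0111 = $37.78
Federal income tax: $3403.45 × 0.2431 = $827.38
Paid family leave insurance: $3586.35 × 0.005 = $17.93
Employee stock purchase plan: $142.51
Medical insurance premium: $60.00
Total deductions = $182.90 + $37.78 + $827.38 + $17.93 + $142.51 + $60.00 = $1268.50
Net pay = $3586.35 − $1268.50 = $2317.85

$2317.85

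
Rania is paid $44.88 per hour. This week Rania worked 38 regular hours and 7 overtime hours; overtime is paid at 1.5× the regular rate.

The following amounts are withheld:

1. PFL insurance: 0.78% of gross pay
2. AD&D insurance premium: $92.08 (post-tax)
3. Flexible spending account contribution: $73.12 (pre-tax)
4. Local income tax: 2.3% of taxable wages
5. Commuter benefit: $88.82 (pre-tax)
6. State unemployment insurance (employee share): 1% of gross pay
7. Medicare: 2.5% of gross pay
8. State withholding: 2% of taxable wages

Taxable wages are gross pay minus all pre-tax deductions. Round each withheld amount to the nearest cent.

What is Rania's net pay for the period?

Regular pay: 38 × $44.88 = $1705.44
Overtime pay: 7 × $44.88 × 1.5 = $471.24
Gross pay = $1705.44 + $471.24 = $2176.68
Flexible spending account contribution: $73.12
Commuter benefit: $88.82
Pre-tax total = $73.12 + $88.82 = $161.94
Taxable wages = $2176.68 − $161.94 = $2014.74
State withholding: $2014.74 × 0.02 = $40.29
Local income tax: $2014.74 × 0.023 = $46.34
Medicare: $2176.68 × 0.025 = $54.42
State unemployment insurance (employee share): $2176.68 × 0.01 = $21.77
PFL insurance: $2176.68 × 0.0078 = $16.98
AD&D insurance premium: $92.08
Total deductions = $73.12 + $88.82 + $40.29 + $46.34 + $54.42 + $21.77 + $16.98 + $92.08 = $433.82
Net pay = $2176.68 − $433.82 = $1742.86

$1742.86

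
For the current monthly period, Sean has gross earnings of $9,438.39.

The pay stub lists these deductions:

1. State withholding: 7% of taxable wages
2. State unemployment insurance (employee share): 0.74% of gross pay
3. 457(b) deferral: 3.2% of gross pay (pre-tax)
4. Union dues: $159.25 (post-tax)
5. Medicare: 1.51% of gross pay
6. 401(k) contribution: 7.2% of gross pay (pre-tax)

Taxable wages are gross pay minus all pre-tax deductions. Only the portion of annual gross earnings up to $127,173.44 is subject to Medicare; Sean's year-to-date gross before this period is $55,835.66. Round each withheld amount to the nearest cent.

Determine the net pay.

457(b) deferral: $9,438.39 × 0.032 = $302.03
401(k) contribution: $9,438.39 × 0.072 = $679.56
Pre-tax total = $302.03 + $679.56 = $981.59
Taxable wages = $9,438.39 − $981.59 = $8,456.80
State withholding: $8,456.80 × 0.07 = $591.98
State unemployment insurance (employee share): $9,438.39 × 0.0074 = $69.84
Medicare: cap not yet reached, full $9,438.39 is subject → $9,438.39 × 0.0151 = $142.52
Union dues: $159.25
Total deductions = $302.03 + $679.56 + $591.98 + $69.84 + $142.52 + $159.25 = $1,945.18
Net pay = $9,438.39 − $1,945.18 = $7,493.21

$7,493.21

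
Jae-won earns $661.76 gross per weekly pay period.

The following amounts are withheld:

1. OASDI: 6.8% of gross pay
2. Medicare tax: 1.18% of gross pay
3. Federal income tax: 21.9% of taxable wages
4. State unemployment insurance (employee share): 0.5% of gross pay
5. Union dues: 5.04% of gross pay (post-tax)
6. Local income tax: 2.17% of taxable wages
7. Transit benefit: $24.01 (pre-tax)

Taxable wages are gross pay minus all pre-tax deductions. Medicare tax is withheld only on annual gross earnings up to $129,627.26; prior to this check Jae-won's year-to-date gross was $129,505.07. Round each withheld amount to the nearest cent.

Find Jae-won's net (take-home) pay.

Transit benefit: $24.01
Taxable wages = $661.76 − $24.01 = $637.75
Local income tax: $637.75 × 0.0217 = $13.84
Federal income tax: $637.75 × 0.219 = $139.67
Medicare tax: only $129,627.26 − $129,505.07 = $122.19 of this check is subject → $122.19 × 0.0118 = $1.44
State unemployment insurance (employee share): $661.76 × 0.005 = $3.31
OASDI: $661.76 × 0.068 = $45.00
Union dues: $661.76 × 0.0504 = $33.35
Total deductions = $24.01 + $13.84 + $139.67 + $1.44 + $3.31 + $45.00 + $33.35 = $260.62
Net pay = $661.76 − $260.62 = $401.14

$401.14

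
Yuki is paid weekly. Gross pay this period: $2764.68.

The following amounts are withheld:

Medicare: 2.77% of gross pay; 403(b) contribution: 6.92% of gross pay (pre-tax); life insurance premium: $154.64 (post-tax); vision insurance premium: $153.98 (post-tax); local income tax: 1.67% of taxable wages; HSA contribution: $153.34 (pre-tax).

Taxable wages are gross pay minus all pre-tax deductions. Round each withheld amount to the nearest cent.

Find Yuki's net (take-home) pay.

$1994.41

HSA contribution: $153.34
403(b) contribution: $2764.68 × 0.0692 = $191.32
Pre-tax total = $153.34 + $191.32 = $344.66
Taxable wages = $2764.68 − $344.66 = $2420.02
Local income tax: $2420.02 × 0.0167 = $40.41
Medicare: $2764.68 × 0.0277 = $76.58
Vision insurance premium: $153.98
Life insurance premium: $154.64
Total deductions = $153.34 + $191.32 + $40.41 + $76.58 + $153.98 + $154.64 = $770.27
Net pay = $2764.68 − $770.27 = $1994.41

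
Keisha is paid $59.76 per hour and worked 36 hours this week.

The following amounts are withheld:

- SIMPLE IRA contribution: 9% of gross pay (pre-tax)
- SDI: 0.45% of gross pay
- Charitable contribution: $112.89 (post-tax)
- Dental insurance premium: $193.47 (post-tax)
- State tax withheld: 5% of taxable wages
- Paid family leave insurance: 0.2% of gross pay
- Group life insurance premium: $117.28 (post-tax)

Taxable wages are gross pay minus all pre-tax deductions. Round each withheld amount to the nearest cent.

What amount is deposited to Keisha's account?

$1,422.23

Gross pay: 36 × $59.76 = $2,151.36
SIMPLE IRA contribution: $2,151.36 × 0.09 = $193.62
Taxable wages = $2,151.36 − $193.62 = $1,957.74
State tax withheld: $1,957.74 × 0.05 = $97.89
SDI: $2,151.36 × 0.0045 = $9.68
Paid family leave insurance: $2,151.36 × 0.002 = $4.30
Dental insurance premium: $193.47
Group life insurance premium: $117.28
Charitable contribution: $112.89
Total deductions = $193.62 + $97.89 + $9.68 + $4.30 + $193.47 + $117.28 + $112.89 = $729.13
Net pay = $2,151.36 − $729.13 = $1,422.23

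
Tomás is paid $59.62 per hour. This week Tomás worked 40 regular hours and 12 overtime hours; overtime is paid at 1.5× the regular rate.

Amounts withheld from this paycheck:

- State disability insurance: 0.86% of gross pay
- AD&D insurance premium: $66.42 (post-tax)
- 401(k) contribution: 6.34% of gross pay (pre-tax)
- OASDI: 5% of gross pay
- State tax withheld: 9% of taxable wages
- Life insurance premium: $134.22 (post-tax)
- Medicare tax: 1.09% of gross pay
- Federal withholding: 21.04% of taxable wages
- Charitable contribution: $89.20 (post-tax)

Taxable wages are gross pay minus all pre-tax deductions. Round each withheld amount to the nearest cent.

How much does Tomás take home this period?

$1735.64

Regular pay: 40 × $59.62 = $2384.80
Overtime pay: 12 × $59.62 × 1.5 = $1073.16
Gross pay = $2384.80 + $1073.16 = $3457.96
401(k) contribution: $3457.96 × 0.0634 = $219.23
Taxable wages = $3457.96 − $219.23 = $3238.73
State tax withheld: $3238.73 × 0.09 = $291.49
Federal withholding: $3238.73 × 0.2104 = $681.43
State disability insurance: $3457.96 × 0.0086 = $29.74
OASDI: $3457.96 × 0.05 = $172.90
Medicare tax: $3457.96 × 0.0109 = $37.69
AD&D insurance premium: $66.42
Charitable contribution: $89.20
Life insurance premium: $134.22
Total deductions = $219.23 + $291.49 + $681.43 + $29.74 + $172.90 + $37.69 + $66.42 + $89.20 + $134.22 = $1722.32
Net pay = $3457.96 − $1722.32 = $1735.64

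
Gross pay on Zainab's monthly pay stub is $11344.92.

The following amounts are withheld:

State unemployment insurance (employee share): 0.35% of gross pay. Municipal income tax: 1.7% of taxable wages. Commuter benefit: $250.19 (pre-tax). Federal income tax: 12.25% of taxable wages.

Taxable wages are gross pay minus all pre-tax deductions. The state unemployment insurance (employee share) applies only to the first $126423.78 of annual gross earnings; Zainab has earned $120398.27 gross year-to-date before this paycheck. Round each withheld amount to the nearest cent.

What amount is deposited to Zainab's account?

$9525.93

Commuter benefit: $250.19
Taxable wages = $11344.92 − $250.19 = $11094.73
Federal income tax: $11094.73 × 0.1225 = $1359.10
Municipal income tax: $11094.73 × 0.017 = $188.61
State unemployment insurance (employee share): only $126423.78 − $120398.27 = $6025.51 of this check is subject → $6025.51 × 0.0035 = $21.09
Total deductions = $250.19 + $1359.10 + $188.61 + $21.09 = $1818.99
Net pay = $11344.92 − $1818.99 = $9525.93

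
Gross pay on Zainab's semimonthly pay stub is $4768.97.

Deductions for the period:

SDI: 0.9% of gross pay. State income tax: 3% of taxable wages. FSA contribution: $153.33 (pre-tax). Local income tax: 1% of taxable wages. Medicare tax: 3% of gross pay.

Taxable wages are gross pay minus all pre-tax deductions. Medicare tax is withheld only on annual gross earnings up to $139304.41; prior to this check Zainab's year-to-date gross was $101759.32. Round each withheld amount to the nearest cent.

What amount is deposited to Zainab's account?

$4245.02

FSA contribution: $153.33
Taxable wages = $4768.97 − $153.33 = $4615.64
Local income tax: $4615.64 × 0.01 = $46.16
State income tax: $4615.64 × 0.03 = $138.47
Medicare tax: cap not yet reached, full $4768.97 is subject → $4768.97 × 0.03 = $143.07
SDI: $4768.97 × 0.009 = $42.92
Total deductions = $153.33 + $46.16 + $138.47 + $143.07 + $42.92 = $523.95
Net pay = $4768.97 − $523.95 = $4245.02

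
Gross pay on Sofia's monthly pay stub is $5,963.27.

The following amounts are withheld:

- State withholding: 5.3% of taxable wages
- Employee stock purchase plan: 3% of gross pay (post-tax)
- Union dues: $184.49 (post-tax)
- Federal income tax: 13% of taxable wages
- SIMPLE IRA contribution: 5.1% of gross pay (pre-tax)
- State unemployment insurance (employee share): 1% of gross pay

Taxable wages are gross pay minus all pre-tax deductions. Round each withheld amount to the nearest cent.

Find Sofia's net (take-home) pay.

$4,200.50

SIMPLE IRA contribution: $5,963.27 × 0.051 = $304.13
Taxable wages = $5,963.27 − $304.13 = $5,659.14
Federal income tax: $5,659.14 × 0.13 = $735.69
State withholding: $5,659.14 × 0.053 = $299.93
State unemployment insurance (employee share): $5,963.27 × 0.01 = $59.63
Union dues: $184.49
Employee stock purchase plan: $5,963.27 × 0.03 = $178.90
Total deductions = $304.13 + $735.69 + $299.93 + $59.63 + $184.49 + $178.90 = $1,762.77
Net pay = $5,963.27 − $1,762.77 = $4,200.50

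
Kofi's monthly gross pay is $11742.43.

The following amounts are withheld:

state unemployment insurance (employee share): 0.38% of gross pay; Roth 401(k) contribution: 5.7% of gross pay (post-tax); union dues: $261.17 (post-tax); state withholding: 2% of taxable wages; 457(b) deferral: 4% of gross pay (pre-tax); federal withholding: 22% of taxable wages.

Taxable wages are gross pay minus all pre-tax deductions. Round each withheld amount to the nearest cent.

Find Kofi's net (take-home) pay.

$7592.17

457(b) deferral: $11742.43 × 0.04 = $469.70
Taxable wages = $11742.43 − $469.70 = $11272.73
Federal withholding: $11272.73 × 0.22 = $2480.00
State withholding: $11272.73 × 0.02 = $225.45
State unemployment insurance (employee share): $11742.43 × 0.0038 = $44.62
Union dues: $261.17
Roth 401(k) contribution: $11742.43 × 0.057 = $669.32
Total deductions = $469.70 + $2480.00 + $225.45 + $44.62 + $261.17 + $669.32 = $4150.26
Net pay = $11742.43 − $4150.26 = $7592.17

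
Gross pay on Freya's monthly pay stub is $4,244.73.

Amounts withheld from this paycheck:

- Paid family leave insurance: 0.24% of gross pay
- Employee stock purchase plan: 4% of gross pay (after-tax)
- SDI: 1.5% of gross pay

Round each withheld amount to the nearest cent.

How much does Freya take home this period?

$4,001.08

Paid family leave insurance: $4,244.73 × 0.0024 = $10.19
SDI: $4,244.73 × 0.015 = $63.67
Employee stock purchase plan: $4,244.73 × 0.04 = $169.79
Total deductions = $10.19 + $63.67 + $169.79 = $243.65
Net pay = $4,244.73 − $243.65 = $4,001.08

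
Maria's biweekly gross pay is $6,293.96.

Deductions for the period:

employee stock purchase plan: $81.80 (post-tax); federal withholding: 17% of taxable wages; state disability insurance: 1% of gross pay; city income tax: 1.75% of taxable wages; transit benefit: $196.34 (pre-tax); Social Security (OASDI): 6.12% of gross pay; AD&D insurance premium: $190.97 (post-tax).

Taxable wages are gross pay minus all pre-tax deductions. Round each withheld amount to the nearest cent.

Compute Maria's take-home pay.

$4,233.41

Transit benefit: $196.34
Taxable wages = $6,293.96 − $196.34 = $6,097.62
City income tax: $6,097.62 × 0.0175 = $106.71
Federal withholding: $6,097.62 × 0.17 = $1,036.60
State disability insurance: $6,293.96 × 0.01 = $62.94
Social Security (OASDI): $6,293.96 × 0.0612 = $385.19
AD&D insurance premium: $190.97
Employee stock purchase plan: $81.80
Total deductions = $196.34 + $106.71 + $1,036.60 + $62.94 + $385.19 + $190.97 + $81.80 = $2,060.55
Net pay = $6,293.96 − $2,060.55 = $4,233.41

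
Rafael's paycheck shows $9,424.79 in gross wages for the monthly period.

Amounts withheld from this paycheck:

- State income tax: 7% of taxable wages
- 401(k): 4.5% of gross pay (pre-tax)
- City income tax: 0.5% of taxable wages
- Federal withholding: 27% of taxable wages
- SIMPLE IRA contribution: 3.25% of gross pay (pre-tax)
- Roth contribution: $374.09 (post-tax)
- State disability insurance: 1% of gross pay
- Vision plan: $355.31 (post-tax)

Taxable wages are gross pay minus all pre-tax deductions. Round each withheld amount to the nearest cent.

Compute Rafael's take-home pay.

$4,871.15

401(k): $9,424.79 × 0.045 = $424.12
SIMPLE IRA contribution: $9,424.79 × 0.0325 = $306.31
Pre-tax total = $424.12 + $306.31 = $730.43
Taxable wages = $9,424.79 − $730.43 = $8,694.36
State income tax: $8,694.36 × 0.07 = $608.61
Federal withholding: $8,694.36 × 0.27 = $2,347.48
City income tax: $8,694.36 × 0.005 = $43.47
State disability insurance: $9,424.79 × 0.01 = $94.25
Roth contribution: $374.09
Vision plan: $355.31
Total deductions = $424.12 + $306.31 + $608.61 + $2,347.48 + $43.47 + $94.25 + $374.09 + $355.31 = $4,553.64
Net pay = $9,424.79 − $4,553.64 = $4,871.15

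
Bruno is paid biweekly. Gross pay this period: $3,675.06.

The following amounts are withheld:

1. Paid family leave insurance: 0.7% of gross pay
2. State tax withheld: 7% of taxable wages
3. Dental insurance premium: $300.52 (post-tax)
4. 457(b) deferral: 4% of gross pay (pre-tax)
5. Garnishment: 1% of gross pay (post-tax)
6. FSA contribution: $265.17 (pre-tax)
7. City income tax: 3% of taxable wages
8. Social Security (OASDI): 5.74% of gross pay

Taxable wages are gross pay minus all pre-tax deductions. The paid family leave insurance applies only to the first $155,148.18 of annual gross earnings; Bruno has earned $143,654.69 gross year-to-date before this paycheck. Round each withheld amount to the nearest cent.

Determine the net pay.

$2,362.65

FSA contribution: $265.17
457(b) deferral: $3,675.06 × 0.04 = $147.00
Pre-tax total = $265.17 + $147.00 = $412.17
Taxable wages = $3,675.06 − $412.17 = $3,262.89
State tax withheld: $3,262.89 × 0.07 = $228.40
City income tax: $3,262.89 × 0.03 = $97.89
Social Security (OASDI): $3,675.06 × 0.0574 = $210.95
Paid family leave insurance: cap not yet reached, full $3,675.06 is subject → $3,675.06 × 0.007 = $25.73
Garnishment: $3,675.06 × 0.01 = $36.75
Dental insurance premium: $300.52
Total deductions = $265.17 + $147.00 + $228.40 + $97.89 + $210.95 + $25.73 + $36.75 + $300.52 = $1,312.41
Net pay = $3,675.06 − $1,312.41 = $2,362.65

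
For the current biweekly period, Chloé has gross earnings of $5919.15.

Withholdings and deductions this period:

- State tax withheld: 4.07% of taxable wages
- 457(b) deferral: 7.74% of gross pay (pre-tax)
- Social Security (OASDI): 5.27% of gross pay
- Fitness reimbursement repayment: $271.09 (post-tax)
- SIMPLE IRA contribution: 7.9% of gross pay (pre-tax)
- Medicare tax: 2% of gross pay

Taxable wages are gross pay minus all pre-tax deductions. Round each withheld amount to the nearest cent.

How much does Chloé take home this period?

457(b) deferral: $5919.15 × 0.0774 = $458.14
SIMPLE IRA contribution: $5919.15 × 0.079 = $467.61
Pre-tax total = $458.14 + $467.61 = $925.75
Taxable wages = $5919.15 − $925.75 = $4993.40
State tax withheld: $4993.40 × 0.0407 = $203.23
Social Security (OASDI): $5919.15 × 0.0527 = $311.94
Medicare tax: $5919.15 × 0.02 = $118.38
Fitness reimbursement repayment: $271.09
Total deductions = $458.14 + $467.61 + $203.23 + $311.94 + $118.38 + $271.09 = $1830.39
Net pay = $5919.15 − $1830.39 = $4088.76

$4088.76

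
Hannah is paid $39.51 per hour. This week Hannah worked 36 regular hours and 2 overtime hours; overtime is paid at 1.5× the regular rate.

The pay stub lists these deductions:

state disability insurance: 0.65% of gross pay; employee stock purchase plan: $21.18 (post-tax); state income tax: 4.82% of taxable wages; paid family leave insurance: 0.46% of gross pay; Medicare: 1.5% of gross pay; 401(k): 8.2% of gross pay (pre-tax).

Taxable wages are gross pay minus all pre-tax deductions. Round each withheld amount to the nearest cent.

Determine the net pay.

$1,284.96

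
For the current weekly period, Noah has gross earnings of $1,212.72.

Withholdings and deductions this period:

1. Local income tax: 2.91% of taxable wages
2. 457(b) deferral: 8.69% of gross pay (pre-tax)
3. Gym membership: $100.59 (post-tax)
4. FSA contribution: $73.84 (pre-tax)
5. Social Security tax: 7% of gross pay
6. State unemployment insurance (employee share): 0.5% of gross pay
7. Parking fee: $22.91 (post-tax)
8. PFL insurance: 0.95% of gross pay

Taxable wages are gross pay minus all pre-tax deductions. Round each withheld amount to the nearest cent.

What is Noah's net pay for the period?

FSA contribution: $73.84
457(b) deferral: $1,212.72 × 0.0869 = $105.39
Pre-tax total = $73.84 + $105.39 = $179.23
Taxable wages = $1,212.72 − $179.23 = $1,033.49
Local income tax: $1,033.49 × 0.0291 = $30.07
PFL insurance: $1,212.72 × 0.0095 = $11.52
State unemployment insurance (employee share): $1,212.72 × 0.005 = $6.06
Social Security tax: $1,212.72 × 0.07 = $84.89
Parking fee: $22.91
Gym membership: $100.59
Total deductions = $73.84 + $105.39 + $30.07 + $11.52 + $6.06 + $84.89 + $22.91 + $100.59 = $435.27
Net pay = $1,212.72 − $435.27 = $777.45

$777.45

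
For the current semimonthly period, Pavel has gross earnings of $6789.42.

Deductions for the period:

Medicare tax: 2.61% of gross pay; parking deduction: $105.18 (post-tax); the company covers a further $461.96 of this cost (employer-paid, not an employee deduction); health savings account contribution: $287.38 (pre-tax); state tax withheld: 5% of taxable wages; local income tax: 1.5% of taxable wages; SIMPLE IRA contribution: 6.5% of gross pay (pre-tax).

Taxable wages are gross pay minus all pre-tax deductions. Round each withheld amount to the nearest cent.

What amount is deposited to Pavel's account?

$5384.40

SIMPLE IRA contribution: $6789.42 × 0.065 = $441.31
Health savings account contribution: $287.38
Pre-tax total = $441.31 + $287.38 = $728.69
Taxable wages = $6789.42 − $728.69 = $6060.73
Local income tax: $6060.73 × 0.015 = $90.91
State tax withheld: $6060.73 × 0.05 = $303.04
Medicare tax: $6789.42 × 0.0261 = $177.20
Parking deduction: $105.18
(Employer's $461.96 toward parking deduction is not withheld from the employee.)
Total deductions = $441.31 + $287.38 + $90.91 + $303.04 + $177.20 + $105.18 = $1405.02
Net pay = $6789.42 − $1405.02 = $5384.40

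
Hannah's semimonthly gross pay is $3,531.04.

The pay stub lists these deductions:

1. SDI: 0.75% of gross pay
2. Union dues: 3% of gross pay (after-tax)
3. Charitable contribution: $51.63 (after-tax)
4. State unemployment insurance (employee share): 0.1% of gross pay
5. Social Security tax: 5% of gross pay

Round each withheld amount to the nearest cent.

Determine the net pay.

State unemployment insurance (employee share): $3,531.04 × 0.001 = $3.53
SDI: $3,531.04 × 0.0075 = $26.48
Social Security tax: $3,531.04 × 0.05 = $176.55
Charitable contribution: $51.63
Union dues: $3,531.04 × 0.03 = $105.93
Total deductions = $3.53 + $26.48 + $176.55 + $51.63 + $105.93 = $364.12
Net pay = $3,531.04 − $364.12 = $3,166.92

$3,166.92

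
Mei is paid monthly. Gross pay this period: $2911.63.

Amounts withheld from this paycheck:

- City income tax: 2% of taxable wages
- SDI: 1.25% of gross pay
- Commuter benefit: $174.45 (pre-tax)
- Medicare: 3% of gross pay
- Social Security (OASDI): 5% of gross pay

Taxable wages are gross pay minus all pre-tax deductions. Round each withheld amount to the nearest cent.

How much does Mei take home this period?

$2413.11

Commuter benefit: $174.45
Taxable wages = $2911.63 − $174.45 = $2737.18
City income tax: $2737.18 × 0.02 = $54.74
SDI: $2911.63 × 0.0125 = $36.40
Social Security (OASDI): $2911.63 × 0.05 = $145.58
Medicare: $2911.63 × 0.03 = $87.35
Total deductions = $174.45 + $54.74 + $36.40 + $145.58 + $87.35 = $498.52
Net pay = $2911.63 − $498.52 = $2413.11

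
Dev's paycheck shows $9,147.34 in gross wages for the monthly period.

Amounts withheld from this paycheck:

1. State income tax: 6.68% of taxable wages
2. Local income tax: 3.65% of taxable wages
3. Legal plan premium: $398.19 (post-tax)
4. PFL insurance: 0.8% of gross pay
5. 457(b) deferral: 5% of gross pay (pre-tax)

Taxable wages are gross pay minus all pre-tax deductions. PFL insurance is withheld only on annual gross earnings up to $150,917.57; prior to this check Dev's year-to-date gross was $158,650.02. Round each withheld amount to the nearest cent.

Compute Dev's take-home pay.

$7,394.11

457(b) deferral: $9,147.34 × 0.05 = $457.37
Taxable wages = $9,147.34 − $457.37 = $8,689.97
Local income tax: $8,689.97 × 0.0365 = $317.18
State income tax: $8,689.97 × 0.0668 = $580.49
PFL insurance: annual cap $150,917.57 already reached (YTD $158,650.02), so $0.00
Legal plan premium: $398.19
Total deductions = $457.37 + $317.18 + $580.49 + $0.00 + $398.19 = $1,753.23
Net pay = $9,147.34 − $1,753.23 = $7,394.11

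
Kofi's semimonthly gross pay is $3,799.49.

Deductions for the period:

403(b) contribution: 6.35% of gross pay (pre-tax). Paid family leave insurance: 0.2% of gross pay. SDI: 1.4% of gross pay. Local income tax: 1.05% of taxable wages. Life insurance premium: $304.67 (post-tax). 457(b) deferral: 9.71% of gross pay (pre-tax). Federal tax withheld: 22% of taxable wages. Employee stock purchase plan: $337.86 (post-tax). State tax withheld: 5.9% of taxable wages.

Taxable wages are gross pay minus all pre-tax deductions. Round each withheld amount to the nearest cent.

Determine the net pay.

403(b) contribution: $3,799.49 × 0.0635 = $241.27
457(b) deferral: $3,799.49 × 0.0971 = $368.93
Pre-tax total = $241.27 + $368.93 = $610.20
Taxable wages = $3,799.49 − $610.20 = $3,189.29
Local income tax: $3,189.29 × 0.0105 = $33.49
State tax withheld: $3,189.29 × 0.059 = $188.17
Federal tax withheld: $3,189.29 × 0.22 = $701.64
SDI: $3,799.49 × 0.014 = $53.19
Paid family leave insurance: $3,799.49 × 0.002 = $7.60
Employee stock purchase plan: $337.86
Life insurance premium: $304.67
Total deductions = $241.27 + $368.93 + $33.49 + $188.17 + $701.64 + $53.19 + $7.60 + $337.86 + $304.67 = $2,236.82
Net pay = $3,799.49 − $2,236.82 = $1,562.67

$1,562.67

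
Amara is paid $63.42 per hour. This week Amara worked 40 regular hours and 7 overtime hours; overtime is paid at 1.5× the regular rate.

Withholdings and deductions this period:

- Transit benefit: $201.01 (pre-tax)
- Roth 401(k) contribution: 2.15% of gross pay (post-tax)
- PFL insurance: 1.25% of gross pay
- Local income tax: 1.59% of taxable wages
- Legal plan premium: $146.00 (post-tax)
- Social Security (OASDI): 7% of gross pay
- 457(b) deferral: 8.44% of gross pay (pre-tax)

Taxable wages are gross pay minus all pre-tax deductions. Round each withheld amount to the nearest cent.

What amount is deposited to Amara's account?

$2,208.88

Regular pay: 40 × $63.42 = $2,536.80
Overtime pay: 7 × $63.42 × 1.5 = $665.91
Gross pay = $2,536.80 + $665.91 = $3,202.71
457(b) deferral: $3,202.71 × 0.0844 = $270.31
Transit benefit: $201.01
Pre-tax total = $270.31 + $201.01 = $471.32
Taxable wages = $3,202.71 − $471.32 = $2,731.39
Local income tax: $2,731.39 × 0.0159 = $43.43
PFL insurance: $3,202.71 × 0.0125 = $40.03
Social Security (OASDI): $3,202.71 × 0.07 = $224.19
Legal plan premium: $146.00
Roth 401(k) contribution: $3,202.71 × 0.0215 = $68.86
Total deductions = $270.31 + $201.01 + $43.43 + $40.03 + $224.19 + $146.00 + $68.86 = $993.83
Net pay = $3,202.71 − $993.83 = $2,208.88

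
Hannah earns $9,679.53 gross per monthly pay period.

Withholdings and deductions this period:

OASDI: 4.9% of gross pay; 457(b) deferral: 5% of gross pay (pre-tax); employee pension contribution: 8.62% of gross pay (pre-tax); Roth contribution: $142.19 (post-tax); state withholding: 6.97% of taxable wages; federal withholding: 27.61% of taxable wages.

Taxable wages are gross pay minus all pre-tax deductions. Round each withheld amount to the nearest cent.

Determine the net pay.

$4,853.39

Employee pension contribution: $9,679.53 × 0.0862 = $834.38
457(b) deferral: $9,679.53 × 0.05 = $483.98
Pre-tax total = $834.38 + $483.98 = $1,318.36
Taxable wages = $9,679.53 − $1,318.36 = $8,361.17
Federal withholding: $8,361.17 × 0.2761 = $2,308.52
State withholding: $8,361.17 × 0.0697 = $582.77
OASDI: $9,679.53 × 0.049 = $474.30
Roth contribution: $142.19
Total deductions = $834.38 + $483.98 + $2,308.52 + $582.77 + $474.30 + $142.19 = $4,826.14
Net pay = $9,679.53 − $4,826.14 = $4,853.39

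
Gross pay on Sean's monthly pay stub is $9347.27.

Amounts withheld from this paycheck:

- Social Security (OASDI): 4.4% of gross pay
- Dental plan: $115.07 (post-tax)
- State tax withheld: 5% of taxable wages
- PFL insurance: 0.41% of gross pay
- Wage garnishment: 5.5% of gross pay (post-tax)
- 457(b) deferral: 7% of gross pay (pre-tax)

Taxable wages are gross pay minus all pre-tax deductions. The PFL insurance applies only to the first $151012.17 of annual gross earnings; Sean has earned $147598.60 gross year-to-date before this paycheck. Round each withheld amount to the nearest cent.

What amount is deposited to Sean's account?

$7203.86

457(b) deferral: $9347.27 × 0.07 = $654.31
Taxable wages = $9347.27 − $654.31 = $8692.96
State tax withheld: $8692.96 × 0.05 = $434.65
PFL insurance: only $151012.17 − $147598.60 = $3413.57 of this check is subject → $3413.57 × 0.0041 = $14.00
Social Security (OASDI): $9347.27 × 0.044 = $411.28
Dental plan: $115.07
Wage garnishment: $9347.27 × 0.055 = $514.10
Total deductions = $654.31 + $434.65 + $14.00 + $411.28 + $115.07 + $514.10 = $2143.41
Net pay = $9347.27 − $2143.41 = $7203.86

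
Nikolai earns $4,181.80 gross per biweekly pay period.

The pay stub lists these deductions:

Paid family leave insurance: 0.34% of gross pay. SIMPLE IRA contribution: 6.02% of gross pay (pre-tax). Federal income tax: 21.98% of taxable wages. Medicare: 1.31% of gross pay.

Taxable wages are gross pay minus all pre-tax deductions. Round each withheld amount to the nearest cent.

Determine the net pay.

$2,997.23

SIMPLE IRA contribution: $4,181.80 × 0.0602 = $251.74
Taxable wages = $4,181.80 − $251.74 = $3,930.06
Federal income tax: $3,930.06 × 0.2198 = $863.83
Medicare: $4,181.80 × 0.0131 = $54.78
Paid family leave insurance: $4,181.80 × 0.0034 = $14.22
Total deductions = $251.74 + $863.83 + $54.78 + $14.22 = $1,184.57
Net pay = $4,181.80 − $1,184.57 = $2,997.23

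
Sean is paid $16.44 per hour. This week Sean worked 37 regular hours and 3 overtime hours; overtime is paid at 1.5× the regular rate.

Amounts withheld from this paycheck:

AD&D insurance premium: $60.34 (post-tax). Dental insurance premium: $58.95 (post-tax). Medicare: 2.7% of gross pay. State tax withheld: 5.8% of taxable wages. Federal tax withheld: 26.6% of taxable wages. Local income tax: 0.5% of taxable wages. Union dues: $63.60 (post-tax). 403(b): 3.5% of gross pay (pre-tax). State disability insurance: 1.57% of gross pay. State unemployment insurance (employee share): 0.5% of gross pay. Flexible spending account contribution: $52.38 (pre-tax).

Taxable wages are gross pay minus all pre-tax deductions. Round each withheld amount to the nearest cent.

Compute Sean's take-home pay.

Regular pay: 37 × $16.44 = $608.28
Overtime pay: 3 × $16.44 × 1.5 = $73.98
Gross pay = $608.28 + $73.98 = $682.26
Flexible spending account contribution: $52.38
403(b): $682.26 × 0.035 = $23.88
Pre-tax total = $52.38 + $23.88 = $76.26
Taxable wages = $682.26 − $76.26 = $606.00
Local income tax: $606.00 × 0.005 = $3.03
State tax withheld: $606.00 × 0.058 = $35.15
Federal tax withheld: $606.00 × 0.266 = $161.20
Medicare: $682.26 × 0.027 = $18.42
State disability insurance: $682.26 × 0.0157 = $10.71
State unemployment insurance (employee share): $682.26 × 0.005 = $3.41
Union dues: $63.60
Dental insurance premium: $58.95
AD&D insurance premium: $60.34
Total deductions = $52.38 + $23.88 + $3.03 + $35.15 + $161.20 + $18.42 + $10.71 + $3.41 + $63.60 + $58.95 + $60.34 = $491.07
Net pay = $682.26 − $491.07 = $191.19

$191.19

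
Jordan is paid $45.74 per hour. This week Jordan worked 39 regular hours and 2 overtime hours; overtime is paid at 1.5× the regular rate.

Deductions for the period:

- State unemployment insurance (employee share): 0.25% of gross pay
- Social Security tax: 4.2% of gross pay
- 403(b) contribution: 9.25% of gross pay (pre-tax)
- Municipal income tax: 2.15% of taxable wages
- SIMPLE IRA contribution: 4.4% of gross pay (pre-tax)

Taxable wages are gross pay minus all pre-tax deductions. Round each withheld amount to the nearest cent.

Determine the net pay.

Regular pay: 39 × $45.74 = $1,783.86
Overtime pay: 2 × $45.74 × 1.5 = $137.22
Gross pay = $1,783.86 + $137.22 = $1,921.08
SIMPLE IRA contribution: $1,921.08 × 0.044 = $84.53
403(b) contribution: $1,921.08 × 0.0925 = $177.70
Pre-tax total = $84.53 + $177.70 = $262.23
Taxable wages = $1,921.08 − $262.23 = $1,658.85
Municipal income tax: $1,658.85 × 0.0215 = $35.67
State unemployment insurance (employee share): $1,921.08 × 0.0025 = $4.80
Social Security tax: $1,921.08 × 0.042 = $80.69
Total deductions = $84.53 + $177.70 + $35.67 + $4.80 + $80.69 = $383.39
Net pay = $1,921.08 − $383.39 = $1,537.69

$1,537.69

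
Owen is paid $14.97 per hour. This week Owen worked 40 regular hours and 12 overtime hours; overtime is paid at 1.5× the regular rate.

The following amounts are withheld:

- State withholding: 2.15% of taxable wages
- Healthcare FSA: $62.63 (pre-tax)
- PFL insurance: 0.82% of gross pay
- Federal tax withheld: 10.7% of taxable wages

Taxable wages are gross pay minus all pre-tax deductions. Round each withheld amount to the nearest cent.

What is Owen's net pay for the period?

Regular pay: 40 × $14.97 = $598.80
Overtime pay: 12 × $14.97 × 1.5 = $269.46
Gross pay = $598.80 + $269.46 = $868.26
Healthcare FSA: $62.63
Taxable wages = $868.26 − $62.63 = $805.63
Federal tax withheld: $805.63 × 0.107 = $86.20
State withholding: $805.63 × 0.0215 = $17.32
PFL insurance: $868.26 × 0.0082 = $7.12
Total deductions = $62.63 + $86.20 + $17.32 + $7.12 = $173.27
Net pay = $868.26 − $173.27 = $694.99

$694.99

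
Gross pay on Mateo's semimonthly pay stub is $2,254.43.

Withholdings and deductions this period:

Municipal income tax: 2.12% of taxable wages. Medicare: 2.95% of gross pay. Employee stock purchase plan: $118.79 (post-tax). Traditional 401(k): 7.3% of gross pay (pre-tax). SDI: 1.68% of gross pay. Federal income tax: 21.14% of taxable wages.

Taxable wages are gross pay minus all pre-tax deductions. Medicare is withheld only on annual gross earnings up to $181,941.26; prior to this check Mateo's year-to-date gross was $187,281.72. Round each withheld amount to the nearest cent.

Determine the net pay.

$1,447.09

Traditional 401(k): $2,254.43 × 0.073 = $164.57
Taxable wages = $2,254.43 − $164.57 = $2,089.86
Federal income tax: $2,089.86 × 0.2114 = $441.80
Municipal income tax: $2,089.86 × 0.0212 = $44.31
Medicare: annual cap $181,941.26 already reached (YTD $187,281.72), so $0.00
SDI: $2,254.43 × 0.0168 = $37.87
Employee stock purchase plan: $118.79
Total deductions = $164.57 + $441.80 + $44.31 + $0.00 + $37.87 + $118.79 = $807.34
Net pay = $2,254.43 − $807.34 = $1,447.09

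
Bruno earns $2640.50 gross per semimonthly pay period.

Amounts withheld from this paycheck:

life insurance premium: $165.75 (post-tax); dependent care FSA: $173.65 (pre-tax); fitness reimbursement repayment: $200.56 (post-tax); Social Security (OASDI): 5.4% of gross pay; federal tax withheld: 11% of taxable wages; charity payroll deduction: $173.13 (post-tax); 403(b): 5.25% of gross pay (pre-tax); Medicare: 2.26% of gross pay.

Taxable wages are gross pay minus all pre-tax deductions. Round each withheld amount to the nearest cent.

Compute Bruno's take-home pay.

$1330.41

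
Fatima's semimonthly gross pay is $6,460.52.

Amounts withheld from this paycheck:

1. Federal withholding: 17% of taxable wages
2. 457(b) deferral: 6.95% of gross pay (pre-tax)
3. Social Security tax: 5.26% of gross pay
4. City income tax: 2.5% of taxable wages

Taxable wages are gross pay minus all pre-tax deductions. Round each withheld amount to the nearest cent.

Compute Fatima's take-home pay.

457(b) deferral: $6,460.52 × 0.0695 = $449.01
Taxable wages = $6,460.52 − $449.01 = $6,011.51
Federal withholding: $6,011.51 × 0.17 = $1,021.96
City income tax: $6,011.51 × 0.025 = $150.29
Social Security tax: $6,460.52 × 0.0526 = $339.82
Total deductions = $449.01 + $1,021.96 + $150.29 + $339.82 = $1,961.08
Net pay = $6,460.52 − $1,961.08 = $4,499.44

$4,499.44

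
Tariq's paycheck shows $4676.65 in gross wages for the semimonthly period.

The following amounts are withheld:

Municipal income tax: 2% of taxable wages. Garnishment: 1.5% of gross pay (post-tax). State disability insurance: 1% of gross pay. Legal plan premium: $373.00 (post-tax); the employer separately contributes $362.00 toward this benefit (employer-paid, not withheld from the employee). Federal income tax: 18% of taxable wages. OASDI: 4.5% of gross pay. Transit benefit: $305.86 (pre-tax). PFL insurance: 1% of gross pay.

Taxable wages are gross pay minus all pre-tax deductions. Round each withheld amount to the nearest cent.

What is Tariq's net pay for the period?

$2749.49

Transit benefit: $305.86
Taxable wages = $4676.65 − $305.86 = $4370.79
Federal income tax: $4370.79 × 0.18 = $786.74
Municipal income tax: $4370.79 × 0.02 = $87.42
OASDI: $4676.65 × 0.045 = $210.45
State disability insurance: $4676.65 × 0.01 = $46.77
PFL insurance: $4676.65 × 0.01 = $46.77
Garnishment: $4676.65 × 0.015 = $70.15
Legal plan premium: $373.00
(Employer's $362.00 toward legal plan premium is not withheld from the employee.)
Total deductions = $305.86 + $786.74 + $87.42 + $210.45 + $46.77 + $46.77 + $70.15 + $373.00 = $1927.16
Net pay = $4676.65 − $1927.16 = $2749.49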